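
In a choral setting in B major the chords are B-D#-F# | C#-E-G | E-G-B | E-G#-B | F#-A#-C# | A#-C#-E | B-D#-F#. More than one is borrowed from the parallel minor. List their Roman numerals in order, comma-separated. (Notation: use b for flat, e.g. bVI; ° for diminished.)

In B major the diatonic chords are B, C#m, D#m, E, F#, G#m, A#dim. B–D#–F# = B, E–G#–B = E, F#–A#–C# = F# and A#–C#–E = A#dim are all diatonic. But C#–E–G is foreign: the diatonic ii on degree 2 is C#m, whereas C#dim comes from B minor. It is labeled ii°. But E–G–B is foreign: the diatonic IV on degree 4 is E, whereas Em comes from B minor. It is labeled iv.

ii°, iv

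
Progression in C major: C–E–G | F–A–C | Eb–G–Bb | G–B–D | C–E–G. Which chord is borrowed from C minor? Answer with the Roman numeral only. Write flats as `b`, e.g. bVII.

In C major the diatonic chords are C, Dm, Em, F, G, Am, Bdim. C–E–G = C, F–A–C = F and G–B–D = G all belong to that set. But Eb–G–Bb is foreign: the diatonic iii on degree 3 is Em, whereas Eb comes from C minor. It is labeled bIII.

bIII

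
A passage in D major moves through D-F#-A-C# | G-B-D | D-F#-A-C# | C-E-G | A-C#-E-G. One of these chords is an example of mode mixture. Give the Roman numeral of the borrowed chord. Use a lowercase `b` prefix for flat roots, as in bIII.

bVII

D major has the diatonic set D, Em, F#m, G, A, Bm, C#dim. D–F#–A–C# = Dmaj7, G–B–D = G and A–C#–E–G = A7 all belong to that set. But C–E–G is foreign: the diatonic vii° on degree 7 is C#dim, whereas C comes from D minor. It is labeled bVII.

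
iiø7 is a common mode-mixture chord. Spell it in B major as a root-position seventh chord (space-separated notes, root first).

The root, C#, is scale degree 2 — the same note in B major and B minor; only the chord quality changes. In B minor the chord on C# is C#–E–G–B.

C# E G B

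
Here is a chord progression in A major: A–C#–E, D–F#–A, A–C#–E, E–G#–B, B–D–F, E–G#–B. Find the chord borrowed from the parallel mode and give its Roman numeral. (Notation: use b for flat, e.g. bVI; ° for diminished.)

A major has the diatonic set A, Bm, C#m, D, E, F#m, G#dim. A–C#–E = A, D–F#–A = D and E–G#–B = E are all diatonic. But B–D–F is foreign: the diatonic ii on degree 2 is Bm, whereas Bdim comes from A minor. It is labeled ii°.

ii°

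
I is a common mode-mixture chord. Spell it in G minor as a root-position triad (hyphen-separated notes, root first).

The root, G, is scale degree 1 — the same note in G minor and G major; only the chord quality changes. Building the major chord from the parallel major on G: G–B–D.

G-B-D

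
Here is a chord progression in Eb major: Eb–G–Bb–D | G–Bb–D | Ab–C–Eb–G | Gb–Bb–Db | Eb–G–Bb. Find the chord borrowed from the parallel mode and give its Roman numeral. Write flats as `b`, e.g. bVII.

bIII

Eb major has the diatonic set Eb, Fm, Gm, Ab, Bb, Cm, Ddim. Eb–G–Bb–D = Ebmaj7, G–Bb–D = Gm, Ab–C–Eb–G = Abmaj7 and Eb–G–Bb = Eb are all diatonic. But Gb–Bb–Db is foreign: the diatonic iii on degree 3 is Gm, whereas Gb comes from Eb minor. It is labeled bIII.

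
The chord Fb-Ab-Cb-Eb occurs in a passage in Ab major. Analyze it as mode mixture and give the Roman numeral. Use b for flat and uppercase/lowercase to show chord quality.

bVImaj7

The root Fb is the lowered 6th scale degree — diatonically Ab major has F there. The diatonic chord on degree 6 would be Fm (vi), but Fb–Ab–Cb–Eb is the major-seventh chord from Ab minor. As a borrowed chord it is labeled bVImaj7.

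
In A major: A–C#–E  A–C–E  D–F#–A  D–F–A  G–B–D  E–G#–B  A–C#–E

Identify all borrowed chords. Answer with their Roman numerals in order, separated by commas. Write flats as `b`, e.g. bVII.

i, iv, bVII

The diatonic triads in A major are A, Bm, C#m, D, E, F#m, G#dim. A–C#–E = A, D–F#–A = D and E–G#–B = E all belong to that set. A–C–E doesn't fit — on degree 1 A major would have A (I). Am is the degree-1 chord of A minor, so it is the borrowed i. D–F–A doesn't fit — on degree 4 A major would have D (IV). Dm is the degree-4 chord of A minor, so it is the borrowed iv. G–B–D doesn't fit — on degree 7 A major would have G#dim (vii°). G is the degree-7 chord of A minor, so it is the borrowed bVII.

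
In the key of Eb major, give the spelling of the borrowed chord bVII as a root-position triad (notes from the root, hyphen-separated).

Scale degree 7 in Eb major is D. bVII uses the lowered form, Db, taken from Eb minor. Building the major chord from the parallel minor on Db: Db–F–Ab.

Db-F-Ab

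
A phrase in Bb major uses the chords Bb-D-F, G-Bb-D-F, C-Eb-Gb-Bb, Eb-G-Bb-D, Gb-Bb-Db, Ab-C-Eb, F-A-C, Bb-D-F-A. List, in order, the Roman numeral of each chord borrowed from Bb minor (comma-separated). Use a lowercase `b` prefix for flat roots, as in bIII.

In Bb major the diatonic chords are Bb, Cm, Dm, Eb, F, Gm, Adim. Bb–D–F = Bb, G–Bb–D–F = Gm7, Eb–G–Bb–D = Ebmaj7, F–A–C = F and Bb–D–F–A = Bbmaj7 are all diatonic. C–Eb–Gb–Bb is not: scale degree 2 in Bb major carries Cm (ii). In Bb minor the chord on that degree is Cm7b5, so here it functions as iiø7, borrowed from the parallel minor. Gb–Bb–Db doesn't fit — on degree 6 Bb major would have Gm (vi). Gb is the degree-6 chord of Bb minor, so it is the borrowed bVI. But Ab–C–Eb is foreign: the diatonic vii° on degree 7 is Adim, whereas Ab comes from Bb minor. It is labeled bVII.

iiø7, bVI, bVII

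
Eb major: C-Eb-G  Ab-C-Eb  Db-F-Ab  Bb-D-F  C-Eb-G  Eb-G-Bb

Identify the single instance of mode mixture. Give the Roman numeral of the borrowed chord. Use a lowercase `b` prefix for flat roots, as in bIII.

bVII

Eb major has the diatonic set Eb, Fm, Gm, Ab, Bb, Cm, Ddim. Of the given chords, C–Eb–G = Cm, Ab–C–Eb = Ab, Bb–D–F = Bb and Eb–G–Bb = Eb are diatonic. Db–F–Ab doesn't fit — on degree 7 Eb major would have Ddim (vii°). Db is the degree-7 chord of Eb minor, so it is the borrowed bVII.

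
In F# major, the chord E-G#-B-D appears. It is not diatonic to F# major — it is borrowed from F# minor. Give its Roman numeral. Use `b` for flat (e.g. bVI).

E is the lowered form of scale degree 7 in F# major (the diatonic degree 7 is E#). E–G#–B–D is a dominant-seventh chord — the form found in F# minor, not the diatonic vii° (E#dim). Borrowed into F# major it is written bVII7.

bVII7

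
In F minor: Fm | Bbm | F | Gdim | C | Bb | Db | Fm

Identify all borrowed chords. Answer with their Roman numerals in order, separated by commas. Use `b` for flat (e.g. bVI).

The diatonic triads in F minor (with V from harmonic minor) are Fm, Gdim, Ab, Bbm, C, Db, Eb. Of the given chords, Fm, Bbm, Gdim, C and Db are diatonic. F (F–A–C) doesn't fit — on degree 1 F minor would have Fm (i). F is the degree-1 chord of F major, so it is the borrowed I. But Bb (Bb–D–F) is foreign: the diatonic iv on degree 4 is Bbm, whereas Bb comes from F major. It is labeled IV.

I, IV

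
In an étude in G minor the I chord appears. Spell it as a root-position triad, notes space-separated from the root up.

G B D

I is built on scale degree 1, which is G in both G minor and its parallel. Building the major chord from the parallel major on G: G–B–D.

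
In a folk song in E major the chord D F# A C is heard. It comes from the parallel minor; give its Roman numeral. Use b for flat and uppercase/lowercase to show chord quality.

D is the lowered form of scale degree 7 in E major (the diatonic degree 7 is D#). D–F#–A–C is a dominant-seventh chord — the form found in E minor, not the diatonic vii° (D#dim). Borrowed into E major it is written bVII7.

bVII7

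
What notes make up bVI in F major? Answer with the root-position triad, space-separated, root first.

The root of bVI is the lowered 6th degree: D becomes Db. Stacking thirds in F minor on Db gives Db–F–Ab.

Db F Ab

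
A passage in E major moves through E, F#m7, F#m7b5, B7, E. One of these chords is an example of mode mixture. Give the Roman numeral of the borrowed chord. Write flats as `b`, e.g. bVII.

In E major the diatonic chords are E, F#m, G#m, A, B, C#m, D#dim. E, F#m7 and B7 are all diatonic. F#m7b5 (F#–A–C–E) doesn't fit — on degree 2 E major would have F#m (ii). F#m7b5 is the degree-2 chord of E minor, so it is the borrowed iiø7.

iiø7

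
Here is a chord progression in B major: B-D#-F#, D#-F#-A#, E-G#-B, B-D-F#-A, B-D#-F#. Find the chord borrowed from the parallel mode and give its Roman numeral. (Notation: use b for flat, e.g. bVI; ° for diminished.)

i7

In B major the diatonic chords are B, C#m, D#m, E, F#, G#m, A#dim. Of the given chords, B–D#–F# = B, D#–F#–A# = D#m and E–G#–B = E are diatonic. B–D–F#–A doesn't fit — on degree 1 B major would have B (I). Bm7 is the degree-1 chord of B minor, so it is the borrowed i7.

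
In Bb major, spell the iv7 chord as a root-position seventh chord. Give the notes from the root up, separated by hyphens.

Eb-Gb-Bb-Db

The root, Eb, is scale degree 4 — the same note in Bb major and Bb minor; only the chord quality changes. Building the minor-seventh chord from the parallel minor on Eb: Eb–Gb–Bb–Db.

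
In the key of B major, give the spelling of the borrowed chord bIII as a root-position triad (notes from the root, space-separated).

bIII is built on the lowered scale degree 3. In B major degree 3 is D#; lowered it becomes D. Building the major chord from the parallel minor on D: D–F#–A.

D F# A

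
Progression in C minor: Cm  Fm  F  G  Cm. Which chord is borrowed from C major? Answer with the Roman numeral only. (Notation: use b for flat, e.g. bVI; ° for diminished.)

IV

C minor has the diatonic set Cm, Ddim, Eb, Fm, G, Ab, Bb (with V from harmonic minor). Cm, Fm and G are all diatonic. F (F–A–C) is not: scale degree 4 in C minor carries Fm (iv). In C major the chord on that degree is F, so here it functions as IV, borrowed from the parallel major.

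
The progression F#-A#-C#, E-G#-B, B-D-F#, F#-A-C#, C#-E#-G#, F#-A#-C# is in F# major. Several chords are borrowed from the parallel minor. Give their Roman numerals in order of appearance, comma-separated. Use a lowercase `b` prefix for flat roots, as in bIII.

bVII, iv, i

In F# major the diatonic chords are F#, G#m, A#m, B, C#, D#m, E#dim. F#–A#–C# = F# and C#–E#–G# = C# are both diatonic. But E–G#–B is foreign: the diatonic vii° on degree 7 is E#dim, whereas E comes from F# minor. It is labeled bVII. B–D–F# is not: scale degree 4 in F# major carries B (IV). In F# minor the chord on that degree is Bm, so here it functions as iv, borrowed from the parallel minor. F#–A–C# doesn't fit — on degree 1 F# major would have F# (I). F#m is the degree-1 chord of F# minor, so it is the borrowed i.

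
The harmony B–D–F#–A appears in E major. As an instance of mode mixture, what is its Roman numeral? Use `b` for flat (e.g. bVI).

The root B is the diatonic 5th degree of E major; the borrowing shows in the chord quality. The diatonic chord on degree 5 would be B (V), but B–D–F#–A is the minor-seventh chord from E minor. As a borrowed chord it is labeled v7.

v7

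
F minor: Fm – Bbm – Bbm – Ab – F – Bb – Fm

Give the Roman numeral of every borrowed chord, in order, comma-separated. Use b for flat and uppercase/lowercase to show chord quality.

I, IV

The diatonic triads in F minor (with V from harmonic minor) are Fm, Gdim, Ab, Bbm, C, Db, Eb. Fm, Bbm and Ab are all diatonic. F (F–A–C) doesn't fit — on degree 1 F minor would have Fm (i). F is the degree-1 chord of F major, so it is the borrowed I. Bb (Bb–D–F) doesn't fit — on degree 4 F minor would have Bbm (iv). Bb is the degree-4 chord of F major, so it is the borrowed IV.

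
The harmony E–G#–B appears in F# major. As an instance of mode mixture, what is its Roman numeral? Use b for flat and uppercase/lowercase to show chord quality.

The root E is the lowered 7th scale degree — diatonically F# major has E# there. E–G#–B is a major chord — the form found in F# minor, not the diatonic vii° (E#dim). Borrowed into F# major it is written bVII.

bVII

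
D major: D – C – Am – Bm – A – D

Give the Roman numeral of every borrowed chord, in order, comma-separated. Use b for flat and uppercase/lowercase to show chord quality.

bVII, v

In D major the diatonic chords are D, Em, F#m, G, A, Bm, C#dim. D, Bm and A all belong to that set. But C (C–E–G) is foreign: the diatonic vii° on degree 7 is C#dim, whereas C comes from D minor. It is labeled bVII. Am (A–C–E) is not: scale degree 5 in D major carries A (V). In D minor the chord on that degree is Am, so here it functions as v, borrowed from the parallel minor.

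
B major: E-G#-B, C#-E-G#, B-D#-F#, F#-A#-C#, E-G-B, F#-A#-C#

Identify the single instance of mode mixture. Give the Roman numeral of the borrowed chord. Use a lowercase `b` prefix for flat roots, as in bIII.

iv

B major has the diatonic set B, C#m, D#m, E, F#, G#m, A#dim. Of the given chords, E–G#–B = E, C#–E–G# = C#m, B–D#–F# = B and F#–A#–C# = F# are diatonic. E–G–B is not: scale degree 4 in B major carries E (IV). In B minor the chord on that degree is Em, so here it functions as iv, borrowed from the parallel minor.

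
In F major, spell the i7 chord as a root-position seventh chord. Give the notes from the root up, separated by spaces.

F Ab C Eb

i7 is built on scale degree 1, which is F in both F major and its parallel. Building the minor-seventh chord from the parallel minor on F: F–Ab–C–Eb.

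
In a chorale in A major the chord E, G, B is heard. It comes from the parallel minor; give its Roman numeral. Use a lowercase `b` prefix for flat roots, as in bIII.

v

The root E is the diatonic 5th degree of A major; the borrowing shows in the chord quality. E–G–B is a minor chord — the form found in A minor, not the diatonic V (E). Borrowed into A major it is written v.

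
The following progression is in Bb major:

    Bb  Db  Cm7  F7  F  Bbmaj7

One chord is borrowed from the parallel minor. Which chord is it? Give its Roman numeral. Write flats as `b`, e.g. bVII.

bIII

The diatonic triads in Bb major are Bb, Cm, Dm, Eb, F, Gm, Adim. Bb, Cm7, F7, F and Bbmaj7 all belong to that set. Db (Db–F–Ab) doesn't fit — on degree 3 Bb major would have Dm (iii). Db is the degree-3 chord of Bb minor, so it is the borrowed bIII.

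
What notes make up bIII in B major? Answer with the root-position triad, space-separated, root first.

D F# A

The root of bIII is the lowered 3rd degree: D# becomes D. Building the major chord from the parallel minor on D: D–F#–A.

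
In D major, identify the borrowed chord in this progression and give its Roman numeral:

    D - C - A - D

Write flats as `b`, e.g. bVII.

bVII

The diatonic triads in D major are D, Em, F#m, G, A, Bm, C#dim. Of the given chords, D and A are diatonic. C (C–E–G) doesn't fit — on degree 7 D major would have C#dim (vii°). C is the degree-7 chord of D minor, so it is the borrowed bVII.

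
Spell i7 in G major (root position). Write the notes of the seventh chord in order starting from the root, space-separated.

i7 is built on scale degree 1, which is G in both G major and its parallel. Building the minor-seventh chord from the parallel minor on G: G–Bb–D–F.

G Bb D F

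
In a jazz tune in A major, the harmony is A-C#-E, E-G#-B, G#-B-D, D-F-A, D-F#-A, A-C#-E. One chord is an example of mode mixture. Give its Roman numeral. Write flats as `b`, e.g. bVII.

A major has the diatonic set A, Bm, C#m, D, E, F#m, G#dim. A–C#–E = A, E–G#–B = E, G#–B–D = G#dim and D–F#–A = D are all diatonic. But D–F–A is foreign: the diatonic IV on degree 4 is D, whereas Dm comes from A minor. It is labeled iv.

iv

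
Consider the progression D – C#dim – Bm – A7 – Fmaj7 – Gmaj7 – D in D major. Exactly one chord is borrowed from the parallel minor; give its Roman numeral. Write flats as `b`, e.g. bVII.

bIIImaj7

In D major the diatonic chords are D, Em, F#m, G, A, Bm, C#dim. Of the given chords, D, C#dim, Bm, A7 and Gmaj7 are diatonic. But Fmaj7 (F–A–C–E) is foreign: the diatonic iii on degree 3 is F#m, whereas Fmaj7 comes from D minor. It is labeled bIIImaj7.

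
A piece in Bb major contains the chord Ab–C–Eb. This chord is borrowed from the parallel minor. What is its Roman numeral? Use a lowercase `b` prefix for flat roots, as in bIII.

bVII

Ab is the lowered form of scale degree 7 in Bb major (the diatonic degree 7 is A). Ab–C–Eb is a major chord — the form found in Bb minor, not the diatonic vii° (Adim). Borrowed into Bb major it is written bVII.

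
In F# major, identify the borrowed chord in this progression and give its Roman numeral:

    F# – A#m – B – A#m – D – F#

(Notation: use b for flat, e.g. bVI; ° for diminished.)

bVI

In F# major the diatonic chords are F#, G#m, A#m, B, C#, D#m, E#dim. F#, A#m and B are all diatonic. But D (D–F#–A) is foreign: the diatonic vi on degree 6 is D#m, whereas D comes from F# minor. It is labeled bVI.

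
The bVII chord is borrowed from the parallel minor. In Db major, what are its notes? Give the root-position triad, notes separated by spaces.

Cb Eb Gb

bVII is built on the lowered scale degree 7. In Db major degree 7 is C; lowered it becomes Cb. Stacking thirds in Db minor on Cb gives Cb–Eb–Gb.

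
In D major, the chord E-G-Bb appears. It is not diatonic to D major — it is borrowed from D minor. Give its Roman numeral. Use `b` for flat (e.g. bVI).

E is scale degree 2 in D major. The diatonic chord on degree 2 would be Em (ii), but E–G–Bb is the diminished chord from D minor. As a borrowed chord it is labeled ii°.

ii°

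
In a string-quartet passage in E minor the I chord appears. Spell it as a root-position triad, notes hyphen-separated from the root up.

The root, E, is scale degree 1 — the same note in E minor and E major; only the chord quality changes. Stacking thirds in E major on E gives E–G#–B.

E-G#-B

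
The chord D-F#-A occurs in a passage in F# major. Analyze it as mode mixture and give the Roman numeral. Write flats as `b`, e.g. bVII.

In F# major scale degree 6 is D#; D is its lowered form, from F# minor. The diatonic chord on degree 6 would be D#m (vi), but D–F#–A is the major chord from F# minor. As a borrowed chord it is labeled bVI.

bVI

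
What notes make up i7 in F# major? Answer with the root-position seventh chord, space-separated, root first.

The root, F#, is scale degree 1 — the same note in F# major and F# minor; only the chord quality changes. Stacking thirds in F# minor on F# gives F#–A–C#–E.

F# A C# E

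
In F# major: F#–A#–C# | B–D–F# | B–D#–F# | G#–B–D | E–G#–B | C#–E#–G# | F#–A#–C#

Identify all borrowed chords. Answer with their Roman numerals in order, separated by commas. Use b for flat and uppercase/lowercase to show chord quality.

iv, ii°, bVII

F# major has the diatonic set F#, G#m, A#m, B, C#, D#m, E#dim. F#–A#–C# = F#, B–D#–F# = B and C#–E#–G# = C# are all diatonic. But B–D–F# is foreign: the diatonic IV on degree 4 is B, whereas Bm comes from F# minor. It is labeled iv. G#–B–D doesn't fit — on degree 2 F# major would have G#m (ii). G#dim is the degree-2 chord of F# minor, so it is the borrowed ii°. E–G#–B is not: scale degree 7 in F# major carries E#dim (vii°). In F# minor the chord on that degree is E, so here it functions as bVII, borrowed from the parallel minor.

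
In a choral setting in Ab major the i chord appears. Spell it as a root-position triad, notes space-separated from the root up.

i is built on scale degree 1, which is Ab in both Ab major and its parallel. Stacking thirds in Ab minor on Ab gives Ab–Cb–Eb.

Ab Cb Eb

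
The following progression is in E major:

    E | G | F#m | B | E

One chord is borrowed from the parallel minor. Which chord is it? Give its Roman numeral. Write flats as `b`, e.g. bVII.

bIII

The diatonic triads in E major are E, F#m, G#m, A, B, C#m, D#dim. Of the given chords, E, F#m and B are diatonic. But G (G–B–D) is foreign: the diatonic iii on degree 3 is G#m, whereas G comes from E minor. It is labeled bIII.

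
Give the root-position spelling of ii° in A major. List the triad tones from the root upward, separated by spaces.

ii° is built on scale degree 2, which is B in both A major and its parallel. Stacking thirds in A minor on B gives B–D–F.

B D F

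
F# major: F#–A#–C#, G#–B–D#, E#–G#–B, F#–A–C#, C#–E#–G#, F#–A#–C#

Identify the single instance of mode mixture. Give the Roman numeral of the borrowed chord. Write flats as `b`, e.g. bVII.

i

In F# major the diatonic chords are F#, G#m, A#m, B, C#, D#m, E#dim. Of the given chords, F#–A#–C# = F#, G#–B–D# = G#m, E#–G#–B = E#dim and C#–E#–G# = C# are diatonic. F#–A–C# is not: scale degree 1 in F# major carries F# (I). In F# minor the chord on that degree is F#m, so here it functions as i, borrowed from the parallel minor.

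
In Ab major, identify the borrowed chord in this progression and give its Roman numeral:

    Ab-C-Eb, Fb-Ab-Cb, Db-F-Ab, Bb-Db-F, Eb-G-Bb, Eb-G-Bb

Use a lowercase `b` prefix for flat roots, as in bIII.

bVI

In Ab major the diatonic chords are Ab, Bbm, Cm, Db, Eb, Fm, Gdim. Ab–C–Eb = Ab, Db–F–Ab = Db, Bb–Db–F = Bbm and Eb–G–Bb = Eb are all diatonic. Fb–Ab–Cb is not: scale degree 6 in Ab major carries Fm (vi). In Ab minor the chord on that degree is Fb, so here it functions as bVI, borrowed from the parallel minor.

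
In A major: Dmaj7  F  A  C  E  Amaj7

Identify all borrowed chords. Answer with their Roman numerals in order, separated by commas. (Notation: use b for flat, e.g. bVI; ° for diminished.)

A major has the diatonic set A, Bm, C#m, D, E, F#m, G#dim. Dmaj7, A, E and Amaj7 all belong to that set. F (F–A–C) doesn't fit — on degree 6 A major would have F#m (vi). F is the degree-6 chord of A minor, so it is the borrowed bVI. C (C–E–G) is not: scale degree 3 in A major carries C#m (iii). In A minor the chord on that degree is C, so here it functions as bIII, borrowed from the parallel minor.

bVI, bIII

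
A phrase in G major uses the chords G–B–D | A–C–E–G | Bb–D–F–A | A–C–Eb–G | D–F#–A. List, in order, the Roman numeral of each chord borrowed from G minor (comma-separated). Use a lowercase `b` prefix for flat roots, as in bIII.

The diatonic triads in G major are G, Am, Bm, C, D, Em, F#dim. G–B–D = G, A–C–E–G = Am7 and D–F#–A = D all belong to that set. Bb–D–F–A doesn't fit — on degree 3 G major would have Bm (iii). Bbmaj7 is the degree-3 chord of G minor, so it is the borrowed bIIImaj7. But A–C–Eb–G is foreign: the diatonic ii on degree 2 is Am, whereas Am7b5 comes from G minor. It is labeled iiø7.

bIIImaj7, iiø7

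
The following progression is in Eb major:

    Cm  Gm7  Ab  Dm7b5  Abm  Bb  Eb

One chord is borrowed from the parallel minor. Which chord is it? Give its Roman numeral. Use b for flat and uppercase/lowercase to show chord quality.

Eb major has the diatonic set Eb, Fm, Gm, Ab, Bb, Cm, Ddim. Cm, Gm7, Ab, Dm7b5, Bb and Eb are all diatonic. But Abm (Ab–Cb–Eb) is foreign: the diatonic IV on degree 4 is Ab, whereas Abm comes from Eb minor. It is labeled iv.

iv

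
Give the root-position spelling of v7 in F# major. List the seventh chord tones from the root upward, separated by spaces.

v7 is built on scale degree 5, which is C# in both F# major and its parallel. Stacking thirds in F# minor on C# gives C#–E–G#–B.

C# E G# B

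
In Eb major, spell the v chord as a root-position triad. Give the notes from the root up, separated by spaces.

Bb Db F

The root, Bb, is scale degree 5 — the same note in Eb major and Eb minor; only the chord quality changes. Building the minor chord from the parallel minor on Bb: Bb–Db–F.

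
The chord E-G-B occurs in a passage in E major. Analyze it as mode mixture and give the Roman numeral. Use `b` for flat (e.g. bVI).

i

E is scale degree 1 in E major. E–G–B is a minor chord — the form found in E minor, not the diatonic I (E). Borrowed into E major it is written i.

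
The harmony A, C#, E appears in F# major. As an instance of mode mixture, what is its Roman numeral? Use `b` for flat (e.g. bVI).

In F# major scale degree 3 is A#; A is its lowered form, from F# minor. A–C#–E is a major chord — the form found in F# minor, not the diatonic iii (A#m). Borrowed into F# major it is written bIII.

bIII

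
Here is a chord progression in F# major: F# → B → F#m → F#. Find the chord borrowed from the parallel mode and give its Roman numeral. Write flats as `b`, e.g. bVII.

i

In F# major the diatonic chords are F#, G#m, A#m, B, C#, D#m, E#dim. F# and B both belong to that set. F#m (F#–A–C#) is not: scale degree 1 in F# major carries F# (I). In F# minor the chord on that degree is F#m, so here it functions as i, borrowed from the parallel minor.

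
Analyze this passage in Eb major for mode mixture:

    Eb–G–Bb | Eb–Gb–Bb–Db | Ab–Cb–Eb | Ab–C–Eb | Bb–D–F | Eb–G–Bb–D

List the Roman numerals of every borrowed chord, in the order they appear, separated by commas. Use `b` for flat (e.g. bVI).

i7, iv

The diatonic triads in Eb major are Eb, Fm, Gm, Ab, Bb, Cm, Ddim. Eb–G–Bb = Eb, Ab–C–Eb = Ab, Bb–D–F = Bb and Eb–G–Bb–D = Ebmaj7 all belong to that set. Eb–Gb–Bb–Db is not: scale degree 1 in Eb major carries Eb (I). In Eb minor the chord on that degree is Ebm7, so here it functions as i7, borrowed from the parallel minor. Ab–Cb–Eb is not: scale degree 4 in Eb major carries Ab (IV). In Eb minor the chord on that degree is Abm, so here it functions as iv, borrowed from the parallel minor.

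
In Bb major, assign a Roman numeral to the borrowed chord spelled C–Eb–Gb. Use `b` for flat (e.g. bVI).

The root C is the diatonic 2nd degree of Bb major; the borrowing shows in the chord quality. The diatonic chord on degree 2 would be Cm (ii), but C–Eb–Gb is the diminished chord from Bb minor. As a borrowed chord it is labeled ii°.

ii°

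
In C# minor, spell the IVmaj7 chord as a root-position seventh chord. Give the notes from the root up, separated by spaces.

IVmaj7 is built on scale degree 4, which is F# in both C# minor and its parallel. In C# major the chord on F# is F#–A#–C#–E#.

F# A# C# E#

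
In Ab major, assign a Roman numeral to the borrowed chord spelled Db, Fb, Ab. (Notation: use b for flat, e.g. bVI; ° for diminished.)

iv

The root Db is the diatonic 4th degree of Ab major; the borrowing shows in the chord quality. The diatonic chord on degree 4 would be Db (IV), but Db–Fb–Ab is the minor chord from Ab minor. As a borrowed chord it is labeled iv.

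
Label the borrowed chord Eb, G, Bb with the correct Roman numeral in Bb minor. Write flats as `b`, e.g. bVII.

IV

The root Eb is the diatonic 4th degree of Bb minor; the borrowing shows in the chord quality. Diatonically Bb minor has Ebm (iv) on that degree; Eb–G–Bb is instead the major chord native to Bb major, so it takes the label IV.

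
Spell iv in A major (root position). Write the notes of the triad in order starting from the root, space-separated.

D F A

The root, D, is scale degree 4 — the same note in A major and A minor; only the chord quality changes. Building the minor chord from the parallel minor on D: D–F–A.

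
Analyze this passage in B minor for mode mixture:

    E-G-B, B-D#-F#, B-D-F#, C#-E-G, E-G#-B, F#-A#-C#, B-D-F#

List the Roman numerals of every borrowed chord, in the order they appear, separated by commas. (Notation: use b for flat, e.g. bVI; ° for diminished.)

I, IV

In B minor (with V from harmonic minor) the diatonic chords are Bm, C#dim, D, Em, F#, G, A. E–G–B = Em, B–D–F# = Bm, C#–E–G = C#dim and F#–A#–C# = F# all belong to that set. But B–D#–F# is foreign: the diatonic i on degree 1 is Bm, whereas B comes from B major. It is labeled I. But E–G#–B is foreign: the diatonic iv on degree 4 is Em, whereas E comes from B major. It is labeled IV.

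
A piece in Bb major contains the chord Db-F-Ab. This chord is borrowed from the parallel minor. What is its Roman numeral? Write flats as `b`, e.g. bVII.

The root Db is the lowered 3rd scale degree — diatonically Bb major has D there. Db–F–Ab is a major chord — the form found in Bb minor, not the diatonic iii (Dm). Borrowed into Bb major it is written bIII.

bIII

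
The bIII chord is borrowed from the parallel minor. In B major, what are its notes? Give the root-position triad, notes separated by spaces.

D F# A

Scale degree 3 in B major is D#. bIII uses the lowered form, D, taken from B minor. In B minor the chord on D is D–F#–A.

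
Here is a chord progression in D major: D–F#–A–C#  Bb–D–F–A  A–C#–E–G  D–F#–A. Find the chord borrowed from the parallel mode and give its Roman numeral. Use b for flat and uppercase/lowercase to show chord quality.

D major has the diatonic set D, Em, F#m, G, A, Bm, C#dim. D–F#–A–C# = Dmaj7, A–C#–E–G = A7 and D–F#–A = D all belong to that set. But Bb–D–F–A is foreign: the diatonic vi on degree 6 is Bm, whereas Bbmaj7 comes from D minor. It is labeled bVImaj7.

bVImaj7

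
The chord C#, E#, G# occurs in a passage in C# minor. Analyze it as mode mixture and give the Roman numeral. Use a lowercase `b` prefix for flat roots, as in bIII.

I

C# is scale degree 1 in C# minor. The diatonic chord on degree 1 would be C#m (i), but C#–E#–G# is the major chord from C# major. As a borrowed chord it is labeled I.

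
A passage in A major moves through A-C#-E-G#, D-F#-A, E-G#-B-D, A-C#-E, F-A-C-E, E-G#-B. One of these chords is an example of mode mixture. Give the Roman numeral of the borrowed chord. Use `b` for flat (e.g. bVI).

bVImaj7

The diatonic triads in A major are A, Bm, C#m, D, E, F#m, G#dim. A–C#–E–G# = Amaj7, D–F#–A = D, E–G#–B–D = E7, A–C#–E = A and E–G#–B = E are all diatonic. But F–A–C–E is foreign: the diatonic vi on degree 6 is F#m, whereas Fmaj7 comes from A minor. It is labeled bVImaj7.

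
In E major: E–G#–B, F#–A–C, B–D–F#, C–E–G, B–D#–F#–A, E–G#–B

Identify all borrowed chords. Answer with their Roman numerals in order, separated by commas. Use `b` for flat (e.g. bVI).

In E major the diatonic chords are E, F#m, G#m, A, B, C#m, D#dim. Of the given chords, E–G#–B = E and B–D#–F#–A = B7 are diatonic. But F#–A–C is foreign: the diatonic ii on degree 2 is F#m, whereas F#dim comes from E minor. It is labeled ii°. B–D–F# is not: scale degree 5 in E major carries B (V). In E minor the chord on that degree is Bm, so here it functions as v, borrowed from the parallel minor. C–E–G is not: scale degree 6 in E major carries C#m (vi). In E minor the chord on that degree is C, so here it functions as bVI, borrowed from the parallel minor.

ii°, v, bVI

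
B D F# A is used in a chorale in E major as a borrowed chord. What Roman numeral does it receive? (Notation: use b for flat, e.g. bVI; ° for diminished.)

The root B is the diatonic 5th degree of E major; the borrowing shows in the chord quality. The diatonic chord on degree 5 would be B (V), but B–D–F#–A is the minor-seventh chord from E minor. As a borrowed chord it is labeled v7.

v7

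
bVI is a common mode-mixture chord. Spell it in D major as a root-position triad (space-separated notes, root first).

The root of bVI is the lowered 6th degree: B becomes Bb. In D minor the chord on Bb is Bb–D–F.

Bb D F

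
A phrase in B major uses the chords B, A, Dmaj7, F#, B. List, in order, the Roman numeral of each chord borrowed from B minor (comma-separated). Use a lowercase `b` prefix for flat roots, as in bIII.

bVII, bIIImaj7

The diatonic triads in B major are B, C#m, D#m, E, F#, G#m, A#dim. B and F# both belong to that set. A (A–C#–E) is not: scale degree 7 in B major carries A#dim (vii°). In B minor the chord on that degree is A, so here it functions as bVII, borrowed from the parallel minor. Dmaj7 (D–F#–A–C#) is not: scale degree 3 in B major carries D#m (iii). In B minor the chord on that degree is Dmaj7, so here it functions as bIIImaj7, borrowed from the parallel minor.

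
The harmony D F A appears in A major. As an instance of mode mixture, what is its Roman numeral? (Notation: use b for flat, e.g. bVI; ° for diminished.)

iv

D is scale degree 4 in A major. The diatonic chord on degree 4 would be D (IV), but D–F–A is the minor chord from A minor. As a borrowed chord it is labeled iv.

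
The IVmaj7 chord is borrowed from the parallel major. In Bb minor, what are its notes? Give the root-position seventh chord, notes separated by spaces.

The root, Eb, is scale degree 4 — the same note in Bb minor and Bb major; only the chord quality changes. Building the major-seventh chord from the parallel major on Eb: Eb–G–Bb–D.

Eb G Bb D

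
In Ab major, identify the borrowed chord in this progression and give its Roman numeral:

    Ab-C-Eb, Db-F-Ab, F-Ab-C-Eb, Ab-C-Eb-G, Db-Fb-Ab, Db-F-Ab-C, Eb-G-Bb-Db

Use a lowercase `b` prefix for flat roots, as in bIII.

iv

Ab major has the diatonic set Ab, Bbm, Cm, Db, Eb, Fm, Gdim. Of the given chords, Ab–C–Eb = Ab, Db–F–Ab = Db, F–Ab–C–Eb = Fm7, Ab–C–Eb–G = Abmaj7, Db–F–Ab–C = Dbmaj7 and Eb–G–Bb–Db = Eb7 are diatonic. Db–Fb–Ab doesn't fit — on degree 4 Ab major would have Db (IV). Dbm is the degree-4 chord of Ab minor, so it is the borrowed iv.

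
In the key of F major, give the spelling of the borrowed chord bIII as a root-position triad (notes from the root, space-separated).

Ab C Eb

bIII is built on the lowered scale degree 3. In F major degree 3 is A; lowered it becomes Ab. Building the major chord from the parallel minor on Ab: Ab–C–Eb.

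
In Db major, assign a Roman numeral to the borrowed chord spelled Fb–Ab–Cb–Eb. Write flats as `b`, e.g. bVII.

Fb is the lowered form of scale degree 3 in Db major (the diatonic degree 3 is F). Diatonically Db major has Fm (iii) on that degree; Fb–Ab–Cb–Eb is instead the major-seventh chord native to Db minor, so it takes the label bIIImaj7.

bIIImaj7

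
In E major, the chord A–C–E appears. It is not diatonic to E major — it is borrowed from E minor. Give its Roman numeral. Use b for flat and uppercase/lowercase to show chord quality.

The root A is the diatonic 4th degree of E major; the borrowing shows in the chord quality. The diatonic chord on degree 4 would be A (IV), but A–C–E is the minor chord from E minor. As a borrowed chord it is labeled iv.

iv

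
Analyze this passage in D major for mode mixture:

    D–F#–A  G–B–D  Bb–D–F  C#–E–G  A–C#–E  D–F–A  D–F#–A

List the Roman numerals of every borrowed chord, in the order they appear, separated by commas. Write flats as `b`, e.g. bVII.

bVI, i

The diatonic triads in D major are D, Em, F#m, G, A, Bm, C#dim. D–F#–A = D, G–B–D = G, C#–E–G = C#dim and A–C#–E = A all belong to that set. Bb–D–F is not: scale degree 6 in D major carries Bm (vi). In D minor the chord on that degree is Bb, so here it functions as bVI, borrowed from the parallel minor. D–F–A doesn't fit — on degree 1 D major would have D (I). Dm is the degree-1 chord of D minor, so it is the borrowed i.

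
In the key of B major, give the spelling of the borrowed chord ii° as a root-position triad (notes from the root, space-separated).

C# E G

ii° is built on scale degree 2, which is C# in both B major and its parallel. In B minor the chord on C# is C#–E–G.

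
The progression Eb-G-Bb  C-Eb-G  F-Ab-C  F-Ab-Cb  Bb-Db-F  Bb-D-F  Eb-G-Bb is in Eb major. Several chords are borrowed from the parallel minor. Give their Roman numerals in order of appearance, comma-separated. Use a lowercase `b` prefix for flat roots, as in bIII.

Eb major has the diatonic set Eb, Fm, Gm, Ab, Bb, Cm, Ddim. Of the given chords, Eb–G–Bb = Eb, C–Eb–G = Cm, F–Ab–C = Fm and Bb–D–F = Bb are diatonic. F–Ab–Cb is not: scale degree 2 in Eb major carries Fm (ii). In Eb minor the chord on that degree is Fdim, so here it functions as ii°, borrowed from the parallel minor. Bb–Db–F is not: scale degree 5 in Eb major carries Bb (V). In Eb minor the chord on that degree is Bbm, so here it functions as v, borrowed from the parallel minor.

ii°, v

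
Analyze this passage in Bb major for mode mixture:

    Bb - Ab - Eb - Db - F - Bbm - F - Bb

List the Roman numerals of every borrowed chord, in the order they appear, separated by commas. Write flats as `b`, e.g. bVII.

In Bb major the diatonic chords are Bb, Cm, Dm, Eb, F, Gm, Adim. Bb, Eb and F all belong to that set. Ab (Ab–C–Eb) is not: scale degree 7 in Bb major carries Adim (vii°). In Bb minor the chord on that degree is Ab, so here it functions as bVII, borrowed from the parallel minor. But Db (Db–F–Ab) is foreign: the diatonic iii on degree 3 is Dm, whereas Db comes from Bb minor. It is labeled bIII. But Bbm (Bb–Db–F) is foreign: the diatonic I on degree 1 is Bb, whereas Bbm comes from Bb minor. It is labeled i.

bVII, bIII, i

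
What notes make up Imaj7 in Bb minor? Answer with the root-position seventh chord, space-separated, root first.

Bb D F A

The root, Bb, is scale degree 1 — the same note in Bb minor and Bb major; only the chord quality changes. In Bb major the chord on Bb is Bb–D–F–A.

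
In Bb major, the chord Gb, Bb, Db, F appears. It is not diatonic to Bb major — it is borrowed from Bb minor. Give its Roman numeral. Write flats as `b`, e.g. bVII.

bVImaj7

In Bb major scale degree 6 is G; Gb is its lowered form, from Bb minor. Diatonically Bb major has Gm (vi) on that degree; Gb–Bb–Db–F is instead the major-seventh chord native to Bb minor, so it takes the label bVImaj7.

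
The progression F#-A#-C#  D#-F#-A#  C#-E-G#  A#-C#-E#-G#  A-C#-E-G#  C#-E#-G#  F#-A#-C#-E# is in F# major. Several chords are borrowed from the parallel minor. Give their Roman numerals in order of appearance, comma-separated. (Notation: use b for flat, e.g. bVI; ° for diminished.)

F# major has the diatonic set F#, G#m, A#m, B, C#, D#m, E#dim. Of the given chords, F#–A#–C# = F#, D#–F#–A# = D#m, A#–C#–E#–G# = A#m7, C#–E#–G# = C# and F#–A#–C#–E# = F#maj7 are diatonic. But C#–E–G# is foreign: the diatonic V on degree 5 is C#, whereas C#m comes from F# minor. It is labeled v. A–C#–E–G# doesn't fit — on degree 3 F# major would have A#m (iii). Amaj7 is the degree-3 chord of F# minor, so it is the borrowed bIIImaj7.

v, bIIImaj7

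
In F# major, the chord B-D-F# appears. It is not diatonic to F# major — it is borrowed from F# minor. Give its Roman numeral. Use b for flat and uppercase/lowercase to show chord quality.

The root B is the diatonic 4th degree of F# major; the borrowing shows in the chord quality. Diatonically F# major has B (IV) on that degree; B–D–F# is instead the minor chord native to F# minor, so it takes the label iv.

iv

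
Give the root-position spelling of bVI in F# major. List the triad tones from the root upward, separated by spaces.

Scale degree 6 in F# major is D#. bVI uses the lowered form, D, taken from F# minor. Stacking thirds in F# minor on D gives D–F#–A.

D F# A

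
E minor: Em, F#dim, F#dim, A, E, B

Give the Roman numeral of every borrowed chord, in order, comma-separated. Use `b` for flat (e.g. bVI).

IV, I

The diatonic triads in E minor (with V from harmonic minor) are Em, F#dim, G, Am, B, C, D. Em, F#dim and B all belong to that set. A (A–C#–E) doesn't fit — on degree 4 E minor would have Am (iv). A is the degree-4 chord of E major, so it is the borrowed IV. But E (E–G#–B) is foreign: the diatonic i on degree 1 is Em, whereas E comes from E major. It is labeled I.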